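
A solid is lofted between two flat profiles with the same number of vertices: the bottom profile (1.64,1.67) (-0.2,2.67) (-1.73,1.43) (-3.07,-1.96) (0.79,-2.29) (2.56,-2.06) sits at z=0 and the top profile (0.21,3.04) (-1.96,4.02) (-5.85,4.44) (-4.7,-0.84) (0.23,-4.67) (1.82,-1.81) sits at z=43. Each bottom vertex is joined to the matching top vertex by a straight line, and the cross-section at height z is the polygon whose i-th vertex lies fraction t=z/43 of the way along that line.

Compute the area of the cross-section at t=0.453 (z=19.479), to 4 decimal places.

Cross-section at t=0.453: each vertex is (1-t)·p0[i] + t·p1[i].
  v1: (1-0.453)·(1.64,1.67) + 0.453·(0.21,3.04) = (0.9922,2.2906)
  v2: (1-0.453)·(-0.2,2.67) + 0.453·(-1.96,4.02) = (-0.9973,3.2815)
  v3: (1-0.453)·(-1.73,1.43) + 0.453·(-5.85,4.44) = (-3.5964,2.7935)
  v4: (1-0.453)·(-3.07,-1.96) + 0.453·(-4.7,-0.84) = (-3.8084,-1.4526)
  v5: (1-0.453)·(0.79,-2.29) + 0.453·(0.23,-4.67) = (0.5363,-3.3681)
  v6: (1-0.453)·(2.56,-2.06) + 0.453·(1.82,-1.81) = (2.2248,-1.9467)
Shoelace sum Σ(x_i·y_{i+1} − x_{i+1}·y_i):
  i=1: 0.9922·3.2815 − -0.9973·2.2906 = +5.5404 (running +5.5404)
  i=2: -0.9973·2.7935 − -3.5964·3.2815 = +9.0157 (running +14.5561)
  i=3: -3.5964·-1.4526 − -3.8084·2.7935 = +15.8631 (running +30.4191)
  i=4: -3.8084·-3.3681 − 0.5363·-1.4526 = +13.6063 (running +44.0254)
  i=5: 0.5363·-1.9467 − 2.2248·-3.3681 = +6.4493 (running +50.4747)
  i=6: 2.2248·2.2906 − 0.9922·-1.9467 = +7.0277 (running +57.5024)
Area = |Σ|/2 = |57.5024|/2 = 28.7512

Area at t=0.453: 28.7512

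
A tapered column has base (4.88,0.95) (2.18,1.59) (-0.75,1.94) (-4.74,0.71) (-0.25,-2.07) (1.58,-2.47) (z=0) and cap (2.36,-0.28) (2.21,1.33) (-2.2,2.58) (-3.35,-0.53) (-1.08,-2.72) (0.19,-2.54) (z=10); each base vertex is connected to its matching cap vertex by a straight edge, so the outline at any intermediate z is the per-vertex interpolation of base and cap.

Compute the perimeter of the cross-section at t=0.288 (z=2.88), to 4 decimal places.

Cross-section at t=0.288: each vertex is (1-t)·p0[i] + t·p1[i].
  v1: (1-0.288)·(4.88,0.95) + 0.288·(2.36,-0.28) = (4.1542,0.5958)
  v2: (1-0.288)·(2.18,1.59) + 0.288·(2.21,1.33) = (2.1886,1.5151)
  v3: (1-0.288)·(-0.75,1.94) + 0.288·(-2.2,2.58) = (-1.1676,2.1243)
  v4: (1-0.288)·(-4.74,0.71) + 0.288·(-3.35,-0.53) = (-4.3397,0.3529)
  v5: (1-0.288)·(-0.25,-2.07) + 0.288·(-1.08,-2.72) = (-0.4890,-2.2572)
  v6: (1-0.288)·(1.58,-2.47) + 0.288·(0.19,-2.54) = (1.1797,-2.4902)
Perimeter = Σ |v_{i+1} − v_i|:
  edge 1→2: √(-1.9656² + 0.9194²) = 2.1700 (running 2.1700)
  edge 2→3: √(-3.3562² + 0.6092²) = 3.4111 (running 5.5811)
  edge 3→4: √(-3.1721² + -1.7714²) = 3.6332 (running 9.2143)
  edge 4→5: √(3.8506² + -2.6101²) = 4.6519 (running 13.8661)
  edge 5→6: √(1.6687² + -0.2330²) = 1.6849 (running 15.5510)
  edge 6→1: √(2.9746² + 3.0859²) = 4.2861 (running 19.8372)
Perimeter = 19.8372

Perimeter at t=0.288: 19.8372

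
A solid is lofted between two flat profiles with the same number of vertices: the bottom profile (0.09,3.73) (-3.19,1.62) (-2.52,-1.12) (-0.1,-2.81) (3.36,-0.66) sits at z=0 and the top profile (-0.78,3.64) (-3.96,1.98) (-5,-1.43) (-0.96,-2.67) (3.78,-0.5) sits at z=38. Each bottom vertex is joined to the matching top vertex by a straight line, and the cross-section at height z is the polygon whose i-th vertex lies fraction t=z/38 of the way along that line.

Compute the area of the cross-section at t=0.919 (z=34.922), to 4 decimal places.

Area at t=0.919: 31.5433

Cross-section at t=0.919: each vertex is (1-t)·p0[i] + t·p1[i].
  v1: (1-0.919)·(0.09,3.73) + 0.919·(-0.78,3.64) = (-0.7095,3.6473)
  v2: (1-0.919)·(-3.19,1.62) + 0.919·(-3.96,1.98) = (-3.8976,1.9508)
  v3: (1-0.919)·(-2.52,-1.12) + 0.919·(-5,-1.43) = (-4.7991,-1.4049)
  v4: (1-0.919)·(-0.1,-2.81) + 0.919·(-0.96,-2.67) = (-0.8903,-2.6813)
  v5: (1-0.919)·(3.36,-0.66) + 0.919·(3.78,-0.5) = (3.7460,-0.5130)
Shoelace sum Σ(x_i·y_{i+1} − x_{i+1}·y_i):
  i=1: -0.7095·1.9508 − -3.8976·3.6473 = +12.8316 (running +12.8316)
  i=2: -3.8976·-1.4049 − -4.7991·1.9508 = +14.8381 (running +27.6697)
  i=3: -4.7991·-2.6813 − -0.8903·-1.4049 = +11.6172 (running +39.2869)
  i=4: -0.8903·-0.5130 − 3.7460·-2.6813 = +10.5010 (running +49.7879)
  i=5: 3.7460·3.6473 − -0.7095·-0.5130 = +13.2987 (running +63.0866)
Area = |Σ|/2 = |63.0866|/2 = 31.5433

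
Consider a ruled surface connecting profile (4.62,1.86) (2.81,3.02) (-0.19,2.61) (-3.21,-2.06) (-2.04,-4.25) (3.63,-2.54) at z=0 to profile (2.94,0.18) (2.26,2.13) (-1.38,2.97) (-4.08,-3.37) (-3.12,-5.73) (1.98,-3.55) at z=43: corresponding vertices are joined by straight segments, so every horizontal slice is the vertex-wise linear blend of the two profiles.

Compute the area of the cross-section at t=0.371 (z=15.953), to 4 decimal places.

Area at t=0.371: 37.6971

Cross-section at t=0.371: each vertex is (1-t)·p0[i] + t·p1[i].
  v1: (1-0.371)·(4.62,1.86) + 0.371·(2.94,0.18) = (3.9967,1.2367)
  v2: (1-0.371)·(2.81,3.02) + 0.371·(2.26,2.13) = (2.6059,2.6898)
  v3: (1-0.371)·(-0.19,2.61) + 0.371·(-1.38,2.97) = (-0.6315,2.7436)
  v4: (1-0.371)·(-3.21,-2.06) + 0.371·(-4.08,-3.37) = (-3.5328,-2.5460)
  v5: (1-0.371)·(-2.04,-4.25) + 0.371·(-3.12,-5.73) = (-2.4407,-4.7991)
  v6: (1-0.371)·(3.63,-2.54) + 0.371·(1.98,-3.55) = (3.0179,-2.9147)
Shoelace sum Σ(x_i·y_{i+1} − x_{i+1}·y_i):
  i=1: 3.9967·2.6898 − 2.6059·1.2367 = +7.5276 (running +7.5276)
  i=2: 2.6059·2.7436 − -0.6315·2.6898 = +8.8482 (running +16.3758)
  i=3: -0.6315·-2.5460 − -3.5328·2.7436 = +11.3001 (running +27.6759)
  i=4: -3.5328·-4.7991 − -2.4407·-2.5460 = +10.7401 (running +38.4160)
  i=5: -2.4407·-2.9147 − 3.0179·-4.7991 = +21.5968 (running +60.0127)
  i=6: 3.0179·1.2367 − 3.9967·-2.9147 = +15.3815 (running +75.3942)
Area = |Σ|/2 = |75.3942|/2 = 37.6971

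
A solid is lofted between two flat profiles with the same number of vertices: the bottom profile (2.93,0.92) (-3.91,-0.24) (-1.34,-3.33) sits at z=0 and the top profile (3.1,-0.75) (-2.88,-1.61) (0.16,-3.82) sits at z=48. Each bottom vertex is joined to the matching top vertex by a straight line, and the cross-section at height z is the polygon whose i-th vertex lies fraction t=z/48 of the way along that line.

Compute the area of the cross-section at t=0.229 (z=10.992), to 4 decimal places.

Cross-section at t=0.229: each vertex is (1-t)·p0[i] + t·p1[i].
  v1: (1-0.229)·(2.93,0.92) + 0.229·(3.1,-0.75) = (2.9689,0.5376)
  v2: (1-0.229)·(-3.91,-0.24) + 0.229·(-2.88,-1.61) = (-3.6741,-0.5537)
  v3: (1-0.229)·(-1.34,-3.33) + 0.229·(0.16,-3.82) = (-0.9965,-3.4422)
Shoelace sum Σ(x_i·y_{i+1} − x_{i+1}·y_i):
  i=1: 2.9689·-0.5537 − -3.6741·0.5376 = +0.3311 (running +0.3311)
  i=2: -3.6741·-3.4422 − -0.9965·-0.5537 = +12.0953 (running +12.4265)
  i=3: -0.9965·0.5376 − 2.9689·-3.4422 = +9.6840 (running +22.1104)
Area = |Σ|/2 = |22.1104|/2 = 11.0552

Area at t=0.229: 11.0552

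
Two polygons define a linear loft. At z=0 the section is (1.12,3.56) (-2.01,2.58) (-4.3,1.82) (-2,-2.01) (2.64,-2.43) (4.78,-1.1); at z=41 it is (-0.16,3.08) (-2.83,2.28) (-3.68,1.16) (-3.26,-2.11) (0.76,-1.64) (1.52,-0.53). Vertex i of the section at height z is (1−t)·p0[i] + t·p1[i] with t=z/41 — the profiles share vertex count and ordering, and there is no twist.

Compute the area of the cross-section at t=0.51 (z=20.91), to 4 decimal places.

Cross-section at t=0.51: each vertex is (1-t)·p0[i] + t·p1[i].
  v1: (1-0.51)·(1.12,3.56) + 0.51·(-0.16,3.08) = (0.4672,3.3152)
  v2: (1-0.51)·(-2.01,2.58) + 0.51·(-2.83,2.28) = (-2.4282,2.4270)
  v3: (1-0.51)·(-4.3,1.82) + 0.51·(-3.68,1.16) = (-3.9838,1.4834)
  v4: (1-0.51)·(-2,-2.01) + 0.51·(-3.26,-2.11) = (-2.6426,-2.0610)
  v5: (1-0.51)·(2.64,-2.43) + 0.51·(0.76,-1.64) = (1.6812,-2.0271)
  v6: (1-0.51)·(4.78,-1.1) + 0.51·(1.52,-0.53) = (3.1174,-0.8093)
Shoelace sum Σ(x_i·y_{i+1} − x_{i+1}·y_i):
  i=1: 0.4672·2.4270 − -2.4282·3.3152 = +9.1839 (running +9.1839)
  i=2: -2.4282·1.4834 − -3.9838·2.4270 = +6.0667 (running +15.2506)
  i=3: -3.9838·-2.0610 − -2.6426·1.4834 = +12.1306 (running +27.3812)
  i=4: -2.6426·-2.0271 − 1.6812·-2.0610 = +8.8218 (running +36.2030)
  i=5: 1.6812·-0.8093 − 3.1174·-2.0271 = +4.9587 (running +41.1617)
  i=6: 3.1174·3.3152 − 0.4672·-0.8093 = +10.7129 (running +51.8746)
Area = |Σ|/2 = |51.8746|/2 = 25.9373

Area at t=0.51: 25.9373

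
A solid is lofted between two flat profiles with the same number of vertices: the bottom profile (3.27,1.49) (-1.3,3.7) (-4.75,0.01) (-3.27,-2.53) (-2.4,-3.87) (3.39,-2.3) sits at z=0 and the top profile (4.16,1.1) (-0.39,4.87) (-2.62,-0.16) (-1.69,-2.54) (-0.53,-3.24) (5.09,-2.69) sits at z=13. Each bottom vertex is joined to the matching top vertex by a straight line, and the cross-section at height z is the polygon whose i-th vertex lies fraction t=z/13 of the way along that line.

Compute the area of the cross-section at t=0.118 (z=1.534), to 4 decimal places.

Area at t=0.118: 40.6708

Cross-section at t=0.118: each vertex is (1-t)·p0[i] + t·p1[i].
  v1: (1-0.118)·(3.27,1.49) + 0.118·(4.16,1.1) = (3.3750,1.4440)
  v2: (1-0.118)·(-1.3,3.7) + 0.118·(-0.39,4.87) = (-1.1926,3.8381)
  v3: (1-0.118)·(-4.75,0.01) + 0.118·(-2.62,-0.16) = (-4.4987,-0.0101)
  v4: (1-0.118)·(-3.27,-2.53) + 0.118·(-1.69,-2.54) = (-3.0836,-2.5312)
  v5: (1-0.118)·(-2.4,-3.87) + 0.118·(-0.53,-3.24) = (-2.1793,-3.7957)
  v6: (1-0.118)·(3.39,-2.3) + 0.118·(5.09,-2.69) = (3.5906,-2.3460)
Shoelace sum Σ(x_i·y_{i+1} − x_{i+1}·y_i):
  i=1: 3.3750·3.8381 − -1.1926·1.4440 = +14.6756 (running +14.6756)
  i=2: -1.1926·-0.0101 − -4.4987·3.8381 = +17.2781 (running +31.9538)
  i=3: -4.4987·-2.5312 − -3.0836·-0.0101 = +11.3559 (running +43.3097)
  i=4: -3.0836·-3.7957 − -2.1793·-2.5312 = +6.1878 (running +49.4975)
  i=5: -2.1793·-2.3460 − 3.5906·-3.7957 = +18.7415 (running +68.2390)
  i=6: 3.5906·1.4440 − 3.3750·-2.3460 = +13.1026 (running +81.3416)
Area = |Σ|/2 = |81.3416|/2 = 40.6708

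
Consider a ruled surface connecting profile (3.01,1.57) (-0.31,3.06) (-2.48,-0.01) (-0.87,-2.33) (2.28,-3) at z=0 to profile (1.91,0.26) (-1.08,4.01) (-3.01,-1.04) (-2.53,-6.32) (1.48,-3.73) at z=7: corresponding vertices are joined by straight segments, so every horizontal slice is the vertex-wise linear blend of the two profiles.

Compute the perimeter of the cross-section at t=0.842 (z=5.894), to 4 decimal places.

Perimeter at t=0.842: 23.0481

Cross-section at t=0.842: each vertex is (1-t)·p0[i] + t·p1[i].
  v1: (1-0.842)·(3.01,1.57) + 0.842·(1.91,0.26) = (2.0838,0.4670)
  v2: (1-0.842)·(-0.31,3.06) + 0.842·(-1.08,4.01) = (-0.9583,3.8599)
  v3: (1-0.842)·(-2.48,-0.01) + 0.842·(-3.01,-1.04) = (-2.9263,-0.8773)
  v4: (1-0.842)·(-0.87,-2.33) + 0.842·(-2.53,-6.32) = (-2.2677,-5.6896)
  v5: (1-0.842)·(2.28,-3) + 0.842·(1.48,-3.73) = (1.6064,-3.6147)
Perimeter = Σ |v_{i+1} − v_i|:
  edge 1→2: √(-3.0421² + 3.3929²) = 4.5570 (running 4.5570)
  edge 2→3: √(-1.9679² + -4.7372²) = 5.1297 (running 9.6867)
  edge 3→4: √(0.6585² + -4.8123²) = 4.8572 (running 14.5439)
  edge 4→5: √(3.8741² + 2.0749²) = 4.3948 (running 18.9386)
  edge 5→1: √(0.4774² + 4.0816²) = 4.1095 (running 23.0481)
Perimeter = 23.0481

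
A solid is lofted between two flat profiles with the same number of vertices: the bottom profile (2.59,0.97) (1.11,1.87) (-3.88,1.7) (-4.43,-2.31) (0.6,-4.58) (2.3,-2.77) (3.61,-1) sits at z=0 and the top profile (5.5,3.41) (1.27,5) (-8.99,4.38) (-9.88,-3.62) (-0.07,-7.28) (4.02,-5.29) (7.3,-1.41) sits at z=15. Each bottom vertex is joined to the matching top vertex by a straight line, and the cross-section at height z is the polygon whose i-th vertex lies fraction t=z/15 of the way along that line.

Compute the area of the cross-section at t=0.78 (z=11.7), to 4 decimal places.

Area at t=0.78: 124.1824

Cross-section at t=0.78: each vertex is (1-t)·p0[i] + t·p1[i].
  v1: (1-0.78)·(2.59,0.97) + 0.78·(5.5,3.41) = (4.8598,2.8732)
  v2: (1-0.78)·(1.11,1.87) + 0.78·(1.27,5) = (1.2348,4.3114)
  v3: (1-0.78)·(-3.88,1.7) + 0.78·(-8.99,4.38) = (-7.8658,3.7904)
  v4: (1-0.78)·(-4.43,-2.31) + 0.78·(-9.88,-3.62) = (-8.6810,-3.3318)
  v5: (1-0.78)·(0.6,-4.58) + 0.78·(-0.07,-7.28) = (0.0774,-6.6860)
  v6: (1-0.78)·(2.3,-2.77) + 0.78·(4.02,-5.29) = (3.6416,-4.7356)
  v7: (1-0.78)·(3.61,-1) + 0.78·(7.3,-1.41) = (6.4882,-1.3198)
Shoelace sum Σ(x_i·y_{i+1} − x_{i+1}·y_i):
  i=1: 4.8598·4.3114 − 1.2348·2.8732 = +17.4047 (running +17.4047)
  i=2: 1.2348·3.7904 − -7.8658·4.3114 = +38.5930 (running +55.9977)
  i=3: -7.8658·-3.3318 − -8.6810·3.7904 = +59.1117 (running +115.1094)
  i=4: -8.6810·-6.6860 − 0.0774·-3.3318 = +58.2990 (running +173.4085)
  i=5: 0.0774·-4.7356 − 3.6416·-6.6860 = +23.9812 (running +197.3897)
  i=6: 3.6416·-1.3198 − 6.4882·-4.7356 = +25.9193 (running +223.3090)
  i=7: 6.4882·2.8732 − 4.8598·-1.3198 = +25.0559 (running +248.3649)
Area = |Σ|/2 = |248.3649|/2 = 124.1824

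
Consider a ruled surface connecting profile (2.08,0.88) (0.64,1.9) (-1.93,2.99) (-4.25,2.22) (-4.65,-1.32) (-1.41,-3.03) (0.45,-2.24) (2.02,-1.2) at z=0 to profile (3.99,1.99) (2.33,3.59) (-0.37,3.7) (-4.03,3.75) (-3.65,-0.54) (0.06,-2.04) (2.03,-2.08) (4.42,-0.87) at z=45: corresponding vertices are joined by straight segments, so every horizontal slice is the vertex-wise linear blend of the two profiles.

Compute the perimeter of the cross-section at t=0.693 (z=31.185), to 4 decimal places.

Cross-section at t=0.693: each vertex is (1-t)·p0[i] + t·p1[i].
  v1: (1-0.693)·(2.08,0.88) + 0.693·(3.99,1.99) = (3.4036,1.6492)
  v2: (1-0.693)·(0.64,1.9) + 0.693·(2.33,3.59) = (1.8112,3.0712)
  v3: (1-0.693)·(-1.93,2.99) + 0.693·(-0.37,3.7) = (-0.8489,3.4820)
  v4: (1-0.693)·(-4.25,2.22) + 0.693·(-4.03,3.75) = (-4.0975,3.2803)
  v5: (1-0.693)·(-4.65,-1.32) + 0.693·(-3.65,-0.54) = (-3.9570,-0.7795)
  v6: (1-0.693)·(-1.41,-3.03) + 0.693·(0.06,-2.04) = (-0.3913,-2.3439)
  v7: (1-0.693)·(0.45,-2.24) + 0.693·(2.03,-2.08) = (1.5449,-2.1291)
  v8: (1-0.693)·(2.02,-1.2) + 0.693·(4.42,-0.87) = (3.6832,-0.9713)
Perimeter = Σ |v_{i+1} − v_i|:
  edge 1→2: √(-1.5925² + 1.4219²) = 2.1349 (running 2.1349)
  edge 2→3: √(-2.6601² + 0.4109²) = 2.6916 (running 4.8265)
  edge 3→4: √(-3.2486² + -0.2017²) = 3.2549 (running 8.0814)
  edge 4→5: √(0.1405² + -4.0598²) = 4.0622 (running 12.1436)
  edge 5→6: √(3.5657² + -1.5645²) = 3.8938 (running 16.0374)
  edge 6→7: √(1.9362² + 0.2148²) = 1.9481 (running 17.9855)
  edge 7→8: √(2.1383² + 1.1578²) = 2.4316 (running 20.4171)
  edge 8→1: √(-0.2796² + 2.6205²) = 2.6354 (running 23.0525)
Perimeter = 23.0525

Perimeter at t=0.693: 23.0525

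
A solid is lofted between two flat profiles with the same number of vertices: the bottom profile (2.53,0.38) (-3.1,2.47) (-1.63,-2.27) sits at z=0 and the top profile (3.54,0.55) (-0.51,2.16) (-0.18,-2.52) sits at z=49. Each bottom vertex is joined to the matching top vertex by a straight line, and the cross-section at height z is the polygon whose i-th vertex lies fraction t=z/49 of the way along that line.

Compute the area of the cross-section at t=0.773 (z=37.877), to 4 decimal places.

Area at t=0.773: 9.8402

Cross-section at t=0.773: each vertex is (1-t)·p0[i] + t·p1[i].
  v1: (1-0.773)·(2.53,0.38) + 0.773·(3.54,0.55) = (3.3107,0.5114)
  v2: (1-0.773)·(-3.1,2.47) + 0.773·(-0.51,2.16) = (-1.0979,2.2304)
  v3: (1-0.773)·(-1.63,-2.27) + 0.773·(-0.18,-2.52) = (-0.5091,-2.4632)
Shoelace sum Σ(x_i·y_{i+1} − x_{i+1}·y_i):
  i=1: 3.3107·2.2304 − -1.0979·0.5114 = +7.9456 (running +7.9456)
  i=2: -1.0979·-2.4632 − -0.5091·2.2304 = +3.8401 (running +11.7857)
  i=3: -0.5091·0.5114 − 3.3107·-2.4632 = +7.8948 (running +19.6805)
Area = |Σ|/2 = |19.6805|/2 = 9.8402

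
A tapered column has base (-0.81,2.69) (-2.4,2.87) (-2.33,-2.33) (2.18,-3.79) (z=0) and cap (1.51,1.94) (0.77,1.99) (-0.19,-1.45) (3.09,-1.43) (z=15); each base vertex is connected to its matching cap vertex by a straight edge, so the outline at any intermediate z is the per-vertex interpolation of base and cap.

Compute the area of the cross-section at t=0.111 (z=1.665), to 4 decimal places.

Cross-section at t=0.111: each vertex is (1-t)·p0[i] + t·p1[i].
  v1: (1-0.111)·(-0.81,2.69) + 0.111·(1.51,1.94) = (-0.5525,2.6067)
  v2: (1-0.111)·(-2.4,2.87) + 0.111·(0.77,1.99) = (-2.0481,2.7723)
  v3: (1-0.111)·(-2.33,-2.33) + 0.111·(-0.19,-1.45) = (-2.0925,-2.2323)
  v4: (1-0.111)·(2.18,-3.79) + 0.111·(3.09,-1.43) = (2.2810,-3.5280)
Shoelace sum Σ(x_i·y_{i+1} − x_{i+1}·y_i):
  i=1: -0.5525·2.7723 − -2.0481·2.6067 = +3.8073 (running +3.8073)
  i=2: -2.0481·-2.2323 − -2.0925·2.7723 = +10.3731 (running +14.1804)
  i=3: -2.0925·-3.5280 − 2.2810·-2.2323 = +12.4742 (running +26.6546)
  i=4: 2.2810·2.6067 − -0.5525·-3.5280 = +3.9969 (running +30.6514)
Area = |Σ|/2 = |30.6514|/2 = 15.3257

Area at t=0.111: 15.3257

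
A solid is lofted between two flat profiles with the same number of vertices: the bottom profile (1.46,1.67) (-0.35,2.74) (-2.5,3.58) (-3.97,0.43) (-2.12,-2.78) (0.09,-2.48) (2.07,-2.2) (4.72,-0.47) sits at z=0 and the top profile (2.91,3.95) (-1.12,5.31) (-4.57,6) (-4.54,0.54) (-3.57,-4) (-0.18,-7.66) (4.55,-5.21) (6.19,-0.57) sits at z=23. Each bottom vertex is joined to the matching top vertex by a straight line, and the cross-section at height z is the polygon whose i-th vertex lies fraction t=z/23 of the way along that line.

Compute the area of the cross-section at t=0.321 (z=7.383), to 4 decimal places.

Cross-section at t=0.321: each vertex is (1-t)·p0[i] + t·p1[i].
  v1: (1-0.321)·(1.46,1.67) + 0.321·(2.91,3.95) = (1.9255,2.4019)
  v2: (1-0.321)·(-0.35,2.74) + 0.321·(-1.12,5.31) = (-0.5972,3.5650)
  v3: (1-0.321)·(-2.5,3.58) + 0.321·(-4.57,6) = (-3.1645,4.3568)
  v4: (1-0.321)·(-3.97,0.43) + 0.321·(-4.54,0.54) = (-4.1530,0.4653)
  v5: (1-0.321)·(-2.12,-2.78) + 0.321·(-3.57,-4) = (-2.5854,-3.1716)
  v6: (1-0.321)·(0.09,-2.48) + 0.321·(-0.18,-7.66) = (0.0033,-4.1428)
  v7: (1-0.321)·(2.07,-2.2) + 0.321·(4.55,-5.21) = (2.8661,-3.1662)
  v8: (1-0.321)·(4.72,-0.47) + 0.321·(6.19,-0.57) = (5.1919,-0.5021)
Shoelace sum Σ(x_i·y_{i+1} − x_{i+1}·y_i):
  i=1: 1.9255·3.5650 − -0.5972·2.4019 = +8.2985 (running +8.2985)
  i=2: -0.5972·4.3568 − -3.1645·3.5650 = +8.6795 (running +16.9780)
  i=3: -3.1645·0.4653 − -4.1530·4.3568 = +16.6213 (running +33.5993)
  i=4: -4.1530·-3.1716 − -2.5854·0.4653 = +14.3747 (running +47.9739)
  i=5: -2.5854·-4.1428 − 0.0033·-3.1716 = +10.7215 (running +58.6955)
  i=6: 0.0033·-3.1662 − 2.8661·-4.1428 = +11.8630 (running +70.5584)
  i=7: 2.8661·-0.5021 − 5.1919·-3.1662 = +14.9995 (running +85.5579)
  i=8: 5.1919·2.4019 − 1.9255·-0.5021 = +13.4370 (running +98.9950)
Area = |Σ|/2 = |98.9950|/2 = 49.4975

Area at t=0.321: 49.4975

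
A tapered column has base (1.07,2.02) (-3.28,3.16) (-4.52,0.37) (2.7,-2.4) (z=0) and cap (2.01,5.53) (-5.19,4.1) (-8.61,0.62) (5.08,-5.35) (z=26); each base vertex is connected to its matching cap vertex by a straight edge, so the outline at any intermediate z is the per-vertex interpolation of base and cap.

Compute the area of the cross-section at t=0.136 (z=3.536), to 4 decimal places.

Area at t=0.136: 25.9714

Cross-section at t=0.136: each vertex is (1-t)·p0[i] + t·p1[i].
  v1: (1-0.136)·(1.07,2.02) + 0.136·(2.01,5.53) = (1.1978,2.4974)
  v2: (1-0.136)·(-3.28,3.16) + 0.136·(-5.19,4.1) = (-3.5398,3.2878)
  v3: (1-0.136)·(-4.52,0.37) + 0.136·(-8.61,0.62) = (-5.0762,0.4040)
  v4: (1-0.136)·(2.7,-2.4) + 0.136·(5.08,-5.35) = (3.0237,-2.8012)
Shoelace sum Σ(x_i·y_{i+1} − x_{i+1}·y_i):
  i=1: 1.1978·3.2878 − -3.5398·2.4974 = +12.7784 (running +12.7784)
  i=2: -3.5398·0.4040 − -5.0762·3.2878 = +15.2598 (running +28.0382)
  i=3: -5.0762·-2.8012 − 3.0237·0.4040 = +12.9980 (running +41.0362)
  i=4: 3.0237·2.4974 − 1.1978·-2.8012 = +10.9066 (running +51.9428)
Area = |Σ|/2 = |51.9428|/2 = 25.9714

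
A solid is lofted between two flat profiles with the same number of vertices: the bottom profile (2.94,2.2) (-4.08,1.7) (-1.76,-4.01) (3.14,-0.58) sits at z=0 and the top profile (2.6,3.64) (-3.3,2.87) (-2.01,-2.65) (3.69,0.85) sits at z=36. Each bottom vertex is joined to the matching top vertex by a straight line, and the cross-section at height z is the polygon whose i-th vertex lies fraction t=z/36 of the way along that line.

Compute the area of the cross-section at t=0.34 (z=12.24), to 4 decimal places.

Area at t=0.34: 27.3891

Cross-section at t=0.34: each vertex is (1-t)·p0[i] + t·p1[i].
  v1: (1-0.34)·(2.94,2.2) + 0.34·(2.6,3.64) = (2.8244,2.6896)
  v2: (1-0.34)·(-4.08,1.7) + 0.34·(-3.3,2.87) = (-3.8148,2.0978)
  v3: (1-0.34)·(-1.76,-4.01) + 0.34·(-2.01,-2.65) = (-1.8450,-3.5476)
  v4: (1-0.34)·(3.14,-0.58) + 0.34·(3.69,0.85) = (3.3270,-0.0938)
Shoelace sum Σ(x_i·y_{i+1} − x_{i+1}·y_i):
  i=1: 2.8244·2.0978 − -3.8148·2.6896 = +16.1853 (running +16.1853)
  i=2: -3.8148·-3.5476 − -1.8450·2.0978 = +17.4038 (running +33.5891)
  i=3: -1.8450·-0.0938 − 3.3270·-3.5476 = +11.9759 (running +45.5651)
  i=4: 3.3270·2.6896 − 2.8244·-0.0938 = +9.2132 (running +54.7783)
Area = |Σ|/2 = |54.7783|/2 = 27.3891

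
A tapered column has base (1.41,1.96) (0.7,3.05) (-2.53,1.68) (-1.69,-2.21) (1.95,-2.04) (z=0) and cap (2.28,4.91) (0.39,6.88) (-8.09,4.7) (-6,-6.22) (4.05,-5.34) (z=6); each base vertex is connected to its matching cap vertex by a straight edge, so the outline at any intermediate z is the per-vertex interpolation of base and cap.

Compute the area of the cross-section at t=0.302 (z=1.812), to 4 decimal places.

Cross-section at t=0.302: each vertex is (1-t)·p0[i] + t·p1[i].
  v1: (1-0.302)·(1.41,1.96) + 0.302·(2.28,4.91) = (1.6727,2.8509)
  v2: (1-0.302)·(0.7,3.05) + 0.302·(0.39,6.88) = (0.6064,4.2067)
  v3: (1-0.302)·(-2.53,1.68) + 0.302·(-8.09,4.7) = (-4.2091,2.5920)
  v4: (1-0.302)·(-1.69,-2.21) + 0.302·(-6,-6.22) = (-2.9916,-3.4210)
  v5: (1-0.302)·(1.95,-2.04) + 0.302·(4.05,-5.34) = (2.5842,-3.0366)
Shoelace sum Σ(x_i·y_{i+1} − x_{i+1}·y_i):
  i=1: 1.6727·4.2067 − 0.6064·2.8509 = +5.3079 (running +5.3079)
  i=2: 0.6064·2.5920 − -4.2091·4.2067 = +19.2781 (running +24.5860)
  i=3: -4.2091·-3.4210 − -2.9916·2.5920 = +22.1539 (running +46.7399)
  i=4: -2.9916·-3.0366 − 2.5842·-3.4210 = +17.9250 (running +64.6649)
  i=5: 2.5842·2.8509 − 1.6727·-3.0366 = +12.4467 (running +77.1116)
Area = |Σ|/2 = |77.1116|/2 = 38.5558

Area at t=0.302: 38.5558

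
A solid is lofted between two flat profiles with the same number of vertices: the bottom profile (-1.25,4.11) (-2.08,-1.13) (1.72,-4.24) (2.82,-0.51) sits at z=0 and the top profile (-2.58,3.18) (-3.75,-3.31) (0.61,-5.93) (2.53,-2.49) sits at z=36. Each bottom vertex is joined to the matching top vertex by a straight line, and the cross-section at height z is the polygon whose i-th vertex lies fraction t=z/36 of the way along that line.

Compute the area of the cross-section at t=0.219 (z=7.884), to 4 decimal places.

Area at t=0.219: 23.1539

Cross-section at t=0.219: each vertex is (1-t)·p0[i] + t·p1[i].
  v1: (1-0.219)·(-1.25,4.11) + 0.219·(-2.58,3.18) = (-1.5413,3.9063)
  v2: (1-0.219)·(-2.08,-1.13) + 0.219·(-3.75,-3.31) = (-2.4457,-1.6074)
  v3: (1-0.219)·(1.72,-4.24) + 0.219·(0.61,-5.93) = (1.4769,-4.6101)
  v4: (1-0.219)·(2.82,-0.51) + 0.219·(2.53,-2.49) = (2.7565,-0.9436)
Shoelace sum Σ(x_i·y_{i+1} − x_{i+1}·y_i):
  i=1: -1.5413·-1.6074 − -2.4457·3.9063 = +12.0313 (running +12.0313)
  i=2: -2.4457·-4.6101 − 1.4769·-1.6074 = +13.6491 (running +25.6804)
  i=3: 1.4769·-0.9436 − 2.7565·-4.6101 = +11.3141 (running +36.9945)
  i=4: 2.7565·3.9063 − -1.5413·-0.9436 = +9.3134 (running +46.3079)
Area = |Σ|/2 = |46.3079|/2 = 23.1539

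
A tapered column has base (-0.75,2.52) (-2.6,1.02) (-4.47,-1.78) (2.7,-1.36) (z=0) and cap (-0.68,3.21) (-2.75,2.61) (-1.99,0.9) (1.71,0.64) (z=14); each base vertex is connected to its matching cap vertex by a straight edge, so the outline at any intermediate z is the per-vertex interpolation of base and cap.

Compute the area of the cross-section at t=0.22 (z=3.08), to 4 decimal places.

Area at t=0.22: 13.5300

Cross-section at t=0.22: each vertex is (1-t)·p0[i] + t·p1[i].
  v1: (1-0.22)·(-0.75,2.52) + 0.22·(-0.68,3.21) = (-0.7346,2.6718)
  v2: (1-0.22)·(-2.6,1.02) + 0.22·(-2.75,2.61) = (-2.6330,1.3698)
  v3: (1-0.22)·(-4.47,-1.78) + 0.22·(-1.99,0.9) = (-3.9244,-1.1904)
  v4: (1-0.22)·(2.7,-1.36) + 0.22·(1.71,0.64) = (2.4822,-0.9200)
Shoelace sum Σ(x_i·y_{i+1} − x_{i+1}·y_i):
  i=1: -0.7346·1.3698 − -2.6330·2.6718 = +6.0286 (running +6.0286)
  i=2: -2.6330·-1.1904 − -3.9244·1.3698 = +8.5100 (running +14.5386)
  i=3: -3.9244·-0.9200 − 2.4822·-1.1904 = +6.5653 (running +21.1038)
  i=4: 2.4822·2.6718 − -0.7346·-0.9200 = +5.9561 (running +27.0599)
Area = |Σ|/2 = |27.0599|/2 = 13.5300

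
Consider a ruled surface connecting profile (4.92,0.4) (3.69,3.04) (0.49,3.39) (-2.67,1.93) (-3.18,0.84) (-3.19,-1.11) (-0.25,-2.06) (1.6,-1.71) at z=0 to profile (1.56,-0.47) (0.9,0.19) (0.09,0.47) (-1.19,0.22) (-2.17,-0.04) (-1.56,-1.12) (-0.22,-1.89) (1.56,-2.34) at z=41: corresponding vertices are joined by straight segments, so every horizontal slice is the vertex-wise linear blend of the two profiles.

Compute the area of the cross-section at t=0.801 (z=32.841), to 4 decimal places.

Cross-section at t=0.801: each vertex is (1-t)·p0[i] + t·p1[i].
  v1: (1-0.801)·(4.92,0.4) + 0.801·(1.56,-0.47) = (2.2286,-0.2969)
  v2: (1-0.801)·(3.69,3.04) + 0.801·(0.9,0.19) = (1.4552,0.7571)
  v3: (1-0.801)·(0.49,3.39) + 0.801·(0.09,0.47) = (0.1696,1.0511)
  v4: (1-0.801)·(-2.67,1.93) + 0.801·(-1.19,0.22) = (-1.4845,0.5603)
  v5: (1-0.801)·(-3.18,0.84) + 0.801·(-2.17,-0.04) = (-2.3710,0.1351)
  v6: (1-0.801)·(-3.19,-1.11) + 0.801·(-1.56,-1.12) = (-1.8844,-1.1180)
  v7: (1-0.801)·(-0.25,-2.06) + 0.801·(-0.22,-1.89) = (-0.2260,-1.9238)
  v8: (1-0.801)·(1.6,-1.71) + 0.801·(1.56,-2.34) = (1.5680,-2.2146)
Shoelace sum Σ(x_i·y_{i+1} − x_{i+1}·y_i):
  i=1: 2.2286·0.7571 − 1.4552·-0.2969 = +2.1194 (running +2.1194)
  i=2: 1.4552·1.0511 − 0.1696·0.7571 = +1.4011 (running +3.5206)
  i=3: 0.1696·0.5603 − -1.4845·1.0511 = +1.6554 (running +5.1759)
  i=4: -1.4845·0.1351 − -2.3710·0.5603 = +1.1279 (running +6.3038)
  i=5: -2.3710·-1.1180 − -1.8844·0.1351 = +2.9054 (running +9.2092)
  i=6: -1.8844·-1.9238 − -0.2260·-1.1180 = +3.3726 (running +12.5818)
  i=7: -0.2260·-2.2146 − 1.5680·-1.9238 = +3.5169 (running +16.0987)
  i=8: 1.5680·-0.2969 − 2.2286·-2.2146 = +4.4701 (running +20.5688)
Area = |Σ|/2 = |20.5688|/2 = 10.2844

Area at t=0.801: 10.2844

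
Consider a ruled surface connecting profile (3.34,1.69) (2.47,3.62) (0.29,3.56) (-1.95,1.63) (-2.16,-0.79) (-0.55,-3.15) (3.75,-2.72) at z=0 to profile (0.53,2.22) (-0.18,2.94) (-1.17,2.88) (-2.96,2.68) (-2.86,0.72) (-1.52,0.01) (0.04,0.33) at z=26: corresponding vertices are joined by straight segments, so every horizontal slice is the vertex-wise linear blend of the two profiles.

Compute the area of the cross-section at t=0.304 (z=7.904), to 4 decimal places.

Area at t=0.304: 22.8159

Cross-section at t=0.304: each vertex is (1-t)·p0[i] + t·p1[i].
  v1: (1-0.304)·(3.34,1.69) + 0.304·(0.53,2.22) = (2.4858,1.8511)
  v2: (1-0.304)·(2.47,3.62) + 0.304·(-0.18,2.94) = (1.6644,3.4133)
  v3: (1-0.304)·(0.29,3.56) + 0.304·(-1.17,2.88) = (-0.1538,3.3533)
  v4: (1-0.304)·(-1.95,1.63) + 0.304·(-2.96,2.68) = (-2.2570,1.9492)
  v5: (1-0.304)·(-2.16,-0.79) + 0.304·(-2.86,0.72) = (-2.3728,-0.3310)
  v6: (1-0.304)·(-0.55,-3.15) + 0.304·(-1.52,0.01) = (-0.8449,-2.1894)
  v7: (1-0.304)·(3.75,-2.72) + 0.304·(0.04,0.33) = (2.6222,-1.7928)
Shoelace sum Σ(x_i·y_{i+1} − x_{i+1}·y_i):
  i=1: 2.4858·3.4133 − 1.6644·1.8511 = +5.4036 (running +5.4036)
  i=2: 1.6644·3.3533 − -0.1538·3.4133 = +6.1063 (running +11.5099)
  i=3: -0.1538·1.9492 − -2.2570·3.3533 = +7.2686 (running +18.7785)
  i=4: -2.2570·-0.3310 − -2.3728·1.9492 = +5.3721 (running +24.1506)
  i=5: -2.3728·-2.1894 − -0.8449·-0.3310 = +4.9153 (running +29.0659)
  i=6: -0.8449·-1.7928 − 2.6222·-2.1894 = +7.2556 (running +36.3214)
  i=7: 2.6222·1.8511 − 2.4858·-1.7928 = +9.3104 (running +45.6318)
Area = |Σ|/2 = |45.6318|/2 = 22.8159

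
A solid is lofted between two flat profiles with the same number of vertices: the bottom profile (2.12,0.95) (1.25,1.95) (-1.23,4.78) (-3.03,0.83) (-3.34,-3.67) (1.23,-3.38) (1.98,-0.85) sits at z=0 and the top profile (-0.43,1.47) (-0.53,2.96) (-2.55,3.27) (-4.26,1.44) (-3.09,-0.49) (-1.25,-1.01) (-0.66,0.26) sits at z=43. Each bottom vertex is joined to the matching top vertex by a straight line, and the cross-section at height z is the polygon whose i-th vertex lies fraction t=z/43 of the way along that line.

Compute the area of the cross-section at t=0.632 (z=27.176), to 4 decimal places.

Area at t=0.632: 17.8810

Cross-section at t=0.632: each vertex is (1-t)·p0[i] + t·p1[i].
  v1: (1-0.632)·(2.12,0.95) + 0.632·(-0.43,1.47) = (0.5084,1.2786)
  v2: (1-0.632)·(1.25,1.95) + 0.632·(-0.53,2.96) = (0.1250,2.5883)
  v3: (1-0.632)·(-1.23,4.78) + 0.632·(-2.55,3.27) = (-2.0642,3.8257)
  v4: (1-0.632)·(-3.03,0.83) + 0.632·(-4.26,1.44) = (-3.8074,1.2155)
  v5: (1-0.632)·(-3.34,-3.67) + 0.632·(-3.09,-0.49) = (-3.1820,-1.6602)
  v6: (1-0.632)·(1.23,-3.38) + 0.632·(-1.25,-1.01) = (-0.3374,-1.8822)
  v7: (1-0.632)·(1.98,-0.85) + 0.632·(-0.66,0.26) = (0.3115,-0.1485)
Shoelace sum Σ(x_i·y_{i+1} − x_{i+1}·y_i):
  i=1: 0.5084·2.5883 − 0.1250·1.2786 = +1.1560 (running +1.1560)
  i=2: 0.1250·3.8257 − -2.0642·2.5883 = +5.8213 (running +6.9773)
  i=3: -2.0642·1.2155 − -3.8074·3.8257 = +12.0566 (running +19.0339)
  i=4: -3.8074·-1.6602 − -3.1820·1.2155 = +10.1889 (running +29.2228)
  i=5: -3.1820·-1.8822 − -0.3374·-1.6602 = +5.4289 (running +34.6518)
  i=6: -0.3374·-0.1485 − 0.3115·-1.8822 = +0.6364 (running +35.2882)
  i=7: 0.3115·1.2786 − 0.5084·-0.1485 = +0.4738 (running +35.7620)
Area = |Σ|/2 = |35.7620|/2 = 17.8810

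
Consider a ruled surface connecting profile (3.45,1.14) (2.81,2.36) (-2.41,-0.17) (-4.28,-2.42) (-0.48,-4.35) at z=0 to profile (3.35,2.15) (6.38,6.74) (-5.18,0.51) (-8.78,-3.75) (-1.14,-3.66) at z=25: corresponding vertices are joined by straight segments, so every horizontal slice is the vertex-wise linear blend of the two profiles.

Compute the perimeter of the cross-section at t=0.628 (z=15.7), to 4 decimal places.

Cross-section at t=0.628: each vertex is (1-t)·p0[i] + t·p1[i].
  v1: (1-0.628)·(3.45,1.14) + 0.628·(3.35,2.15) = (3.3872,1.7743)
  v2: (1-0.628)·(2.81,2.36) + 0.628·(6.38,6.74) = (5.0520,5.1106)
  v3: (1-0.628)·(-2.41,-0.17) + 0.628·(-5.18,0.51) = (-4.1496,0.2570)
  v4: (1-0.628)·(-4.28,-2.42) + 0.628·(-8.78,-3.75) = (-7.1060,-3.2552)
  v5: (1-0.628)·(-0.48,-4.35) + 0.628·(-1.14,-3.66) = (-0.8945,-3.9167)
Perimeter = Σ |v_{i+1} − v_i|:
  edge 1→2: √(1.6648² + 3.3364²) = 3.7286 (running 3.7286)
  edge 2→3: √(-9.2015² + -4.8536²) = 10.4031 (running 14.1318)
  edge 3→4: √(-2.9564² + -3.5123²) = 4.5909 (running 18.7227)
  edge 4→5: √(6.2115² + -0.6614²) = 6.2466 (running 24.9693)
  edge 5→1: √(4.2817² + 5.6910²) = 7.1218 (running 32.0911)
Perimeter = 32.0911

Perimeter at t=0.628: 32.0911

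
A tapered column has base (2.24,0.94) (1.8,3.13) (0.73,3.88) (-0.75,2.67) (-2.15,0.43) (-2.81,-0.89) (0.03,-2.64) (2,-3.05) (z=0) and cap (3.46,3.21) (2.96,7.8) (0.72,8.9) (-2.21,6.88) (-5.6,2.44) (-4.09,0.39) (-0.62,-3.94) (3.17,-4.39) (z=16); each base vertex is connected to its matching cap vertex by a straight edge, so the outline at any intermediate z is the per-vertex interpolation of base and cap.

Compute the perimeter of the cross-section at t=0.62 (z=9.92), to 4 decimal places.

Perimeter at t=0.62: 29.0600

Cross-section at t=0.62: each vertex is (1-t)·p0[i] + t·p1[i].
  v1: (1-0.62)·(2.24,0.94) + 0.62·(3.46,3.21) = (2.9964,2.3474)
  v2: (1-0.62)·(1.8,3.13) + 0.62·(2.96,7.8) = (2.5192,6.0254)
  v3: (1-0.62)·(0.73,3.88) + 0.62·(0.72,8.9) = (0.7238,6.9924)
  v4: (1-0.62)·(-0.75,2.67) + 0.62·(-2.21,6.88) = (-1.6552,5.2802)
  v5: (1-0.62)·(-2.15,0.43) + 0.62·(-5.6,2.44) = (-4.2890,1.6762)
  v6: (1-0.62)·(-2.81,-0.89) + 0.62·(-4.09,0.39) = (-3.6036,-0.0964)
  v7: (1-0.62)·(0.03,-2.64) + 0.62·(-0.62,-3.94) = (-0.3730,-3.4460)
  v8: (1-0.62)·(2,-3.05) + 0.62·(3.17,-4.39) = (2.7254,-3.8808)
Perimeter = Σ |v_{i+1} − v_i|:
  edge 1→2: √(-0.4772² + 3.6780²) = 3.7088 (running 3.7088)
  edge 2→3: √(-1.7954² + 0.9670²) = 2.0393 (running 5.7481)
  edge 3→4: √(-2.3790² + -1.7122²) = 2.9311 (running 8.6792)
  edge 4→5: √(-2.6338² + -3.6040²) = 4.4638 (running 13.1430)
  edge 5→6: √(0.6854² + -1.7726²) = 1.9005 (running 15.0435)
  edge 6→7: √(3.2306² + -3.3496²) = 4.6537 (running 19.6972)
  edge 7→8: √(3.0984² + -0.4348²) = 3.1288 (running 22.8259)
  edge 8→1: √(0.2710² + 6.2282²) = 6.2341 (running 29.0600)
Perimeter = 29.0600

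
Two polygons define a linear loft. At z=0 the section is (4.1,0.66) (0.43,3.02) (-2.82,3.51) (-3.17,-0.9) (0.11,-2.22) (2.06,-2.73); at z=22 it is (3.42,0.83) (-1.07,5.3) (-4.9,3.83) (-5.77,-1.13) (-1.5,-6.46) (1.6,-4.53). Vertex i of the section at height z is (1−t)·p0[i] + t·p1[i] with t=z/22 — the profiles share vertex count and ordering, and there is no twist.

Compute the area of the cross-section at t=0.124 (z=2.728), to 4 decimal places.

Area at t=0.124: 33.9383

Cross-section at t=0.124: each vertex is (1-t)·p0[i] + t·p1[i].
  v1: (1-0.124)·(4.1,0.66) + 0.124·(3.42,0.83) = (4.0157,0.6811)
  v2: (1-0.124)·(0.43,3.02) + 0.124·(-1.07,5.3) = (0.2440,3.3027)
  v3: (1-0.124)·(-2.82,3.51) + 0.124·(-4.9,3.83) = (-3.0779,3.5497)
  v4: (1-0.124)·(-3.17,-0.9) + 0.124·(-5.77,-1.13) = (-3.4924,-0.9285)
  v5: (1-0.124)·(0.11,-2.22) + 0.124·(-1.5,-6.46) = (-0.0896,-2.7458)
  v6: (1-0.124)·(2.06,-2.73) + 0.124·(1.6,-4.53) = (2.0030,-2.9532)
Shoelace sum Σ(x_i·y_{i+1} − x_{i+1}·y_i):
  i=1: 4.0157·3.3027 − 0.2440·0.6811 = +13.0965 (running +13.0965)
  i=2: 0.2440·3.5497 − -3.0779·3.3027 = +11.0316 (running +24.1281)
  i=3: -3.0779·-0.9285 − -3.4924·3.5497 = +15.2548 (running +39.3829)
  i=4: -3.4924·-2.7458 − -0.0896·-0.9285 = +9.5061 (running +48.8890)
  i=5: -0.0896·-2.9532 − 2.0030·-2.7458 = +5.7644 (running +54.6534)
  i=6: 2.0030·0.6811 − 4.0157·-2.9532 = +13.2233 (running +67.8766)
Area = |Σ|/2 = |67.8766|/2 = 33.9383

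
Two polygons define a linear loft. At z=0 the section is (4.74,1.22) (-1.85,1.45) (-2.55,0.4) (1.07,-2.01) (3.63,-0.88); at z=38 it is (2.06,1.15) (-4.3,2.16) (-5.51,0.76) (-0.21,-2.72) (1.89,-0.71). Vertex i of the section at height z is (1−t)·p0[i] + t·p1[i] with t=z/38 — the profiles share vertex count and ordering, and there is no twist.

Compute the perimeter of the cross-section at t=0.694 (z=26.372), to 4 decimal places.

Perimeter at t=0.694: 18.6998

Cross-section at t=0.694: each vertex is (1-t)·p0[i] + t·p1[i].
  v1: (1-0.694)·(4.74,1.22) + 0.694·(2.06,1.15) = (2.8801,1.1714)
  v2: (1-0.694)·(-1.85,1.45) + 0.694·(-4.3,2.16) = (-3.5503,1.9427)
  v3: (1-0.694)·(-2.55,0.4) + 0.694·(-5.51,0.76) = (-4.6042,0.6498)
  v4: (1-0.694)·(1.07,-2.01) + 0.694·(-0.21,-2.72) = (0.1817,-2.5027)
  v5: (1-0.694)·(3.63,-0.88) + 0.694·(1.89,-0.71) = (2.4224,-0.7620)
Perimeter = Σ |v_{i+1} − v_i|:
  edge 1→2: √(-6.4304² + 0.7713²) = 6.4765 (running 6.4765)
  edge 2→3: √(-1.0539² + -1.2929²) = 1.6680 (running 8.1445)
  edge 3→4: √(4.7859² + -3.1526²) = 5.7310 (running 13.8755)
  edge 4→5: √(2.2408² + 1.7407²) = 2.8374 (running 16.7129)
  edge 5→1: √(0.4576² + 1.9334²) = 1.9869 (running 18.6998)
Perimeter = 18.6998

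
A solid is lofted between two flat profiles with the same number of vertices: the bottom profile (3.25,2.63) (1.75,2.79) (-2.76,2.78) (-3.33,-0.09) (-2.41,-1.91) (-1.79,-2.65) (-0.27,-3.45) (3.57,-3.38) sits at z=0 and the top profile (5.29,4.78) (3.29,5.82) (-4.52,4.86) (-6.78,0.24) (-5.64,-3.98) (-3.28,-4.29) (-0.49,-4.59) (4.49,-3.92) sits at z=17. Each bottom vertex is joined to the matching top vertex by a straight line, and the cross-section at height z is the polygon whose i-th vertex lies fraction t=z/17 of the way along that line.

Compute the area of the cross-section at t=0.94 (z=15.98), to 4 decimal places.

Cross-section at t=0.94: each vertex is (1-t)·p0[i] + t·p1[i].
  v1: (1-0.94)·(3.25,2.63) + 0.94·(5.29,4.78) = (5.1676,4.6510)
  v2: (1-0.94)·(1.75,2.79) + 0.94·(3.29,5.82) = (3.1976,5.6382)
  v3: (1-0.94)·(-2.76,2.78) + 0.94·(-4.52,4.86) = (-4.4144,4.7352)
  v4: (1-0.94)·(-3.33,-0.09) + 0.94·(-6.78,0.24) = (-6.5730,0.2202)
  v5: (1-0.94)·(-2.41,-1.91) + 0.94·(-5.64,-3.98) = (-5.4462,-3.8558)
  v6: (1-0.94)·(-1.79,-2.65) + 0.94·(-3.28,-4.29) = (-3.1906,-4.1916)
  v7: (1-0.94)·(-0.27,-3.45) + 0.94·(-0.49,-4.59) = (-0.4768,-4.5216)
  v8: (1-0.94)·(3.57,-3.38) + 0.94·(4.49,-3.92) = (4.4348,-3.8876)
Shoelace sum Σ(x_i·y_{i+1} − x_{i+1}·y_i):
  i=1: 5.1676·5.6382 − 3.1976·4.6510 = +14.2639 (running +14.2639)
  i=2: 3.1976·4.7352 − -4.4144·5.6382 = +40.0305 (running +54.2945)
  i=3: -4.4144·0.2202 − -6.5730·4.7352 = +30.1524 (running +84.4469)
  i=4: -6.5730·-3.8558 − -5.4462·0.2202 = +26.5434 (running +110.9903)
  i=5: -5.4462·-4.1916 − -3.1906·-3.8558 = +10.5260 (running +121.5163)
  i=6: -3.1906·-4.5216 − -0.4768·-4.1916 = +12.4281 (running +133.9444)
  i=7: -0.4768·-3.8876 − 4.4348·-4.5216 = +21.9060 (running +155.8504)
  i=8: 4.4348·4.6510 − 5.1676·-3.8876 = +40.7158 (running +196.5662)
Area = |Σ|/2 = |196.5662|/2 = 98.2831

Area at t=0.94: 98.2831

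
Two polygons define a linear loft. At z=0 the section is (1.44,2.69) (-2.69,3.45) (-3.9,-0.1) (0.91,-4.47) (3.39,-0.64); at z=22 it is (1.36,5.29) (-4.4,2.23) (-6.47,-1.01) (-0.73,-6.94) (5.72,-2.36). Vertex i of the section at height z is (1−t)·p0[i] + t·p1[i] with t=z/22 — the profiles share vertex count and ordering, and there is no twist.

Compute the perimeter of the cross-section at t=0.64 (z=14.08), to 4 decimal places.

Perimeter at t=0.64: 30.4860

Cross-section at t=0.64: each vertex is (1-t)·p0[i] + t·p1[i].
  v1: (1-0.64)·(1.44,2.69) + 0.64·(1.36,5.29) = (1.3888,4.3540)
  v2: (1-0.64)·(-2.69,3.45) + 0.64·(-4.4,2.23) = (-3.7844,2.6692)
  v3: (1-0.64)·(-3.9,-0.1) + 0.64·(-6.47,-1.01) = (-5.5448,-0.6824)
  v4: (1-0.64)·(0.91,-4.47) + 0.64·(-0.73,-6.94) = (-0.1396,-6.0508)
  v5: (1-0.64)·(3.39,-0.64) + 0.64·(5.72,-2.36) = (4.8812,-1.7408)
Perimeter = Σ |v_{i+1} − v_i|:
  edge 1→2: √(-5.1732² + -1.6848²) = 5.4406 (running 5.4406)
  edge 2→3: √(-1.7604² + -3.3516²) = 3.7858 (running 9.2264)
  edge 3→4: √(5.4052² + -5.3684²) = 7.6181 (running 16.8446)
  edge 4→5: √(5.0208² + 4.3100²) = 6.6170 (running 23.4616)
  edge 5→1: √(-3.4924² + 6.0948²) = 7.0245 (running 30.4860)
Perimeter = 30.4860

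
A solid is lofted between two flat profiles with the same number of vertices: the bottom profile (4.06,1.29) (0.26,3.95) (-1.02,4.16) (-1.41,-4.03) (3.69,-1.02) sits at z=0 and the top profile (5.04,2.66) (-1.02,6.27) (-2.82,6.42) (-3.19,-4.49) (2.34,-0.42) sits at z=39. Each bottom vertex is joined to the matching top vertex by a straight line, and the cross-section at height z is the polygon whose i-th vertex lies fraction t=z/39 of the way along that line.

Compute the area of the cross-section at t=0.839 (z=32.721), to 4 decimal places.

Cross-section at t=0.839: each vertex is (1-t)·p0[i] + t·p1[i].
  v1: (1-0.839)·(4.06,1.29) + 0.839·(5.04,2.66) = (4.8822,2.4394)
  v2: (1-0.839)·(0.26,3.95) + 0.839·(-1.02,6.27) = (-0.8139,5.8965)
  v3: (1-0.839)·(-1.02,4.16) + 0.839·(-2.82,6.42) = (-2.5302,6.0561)
  v4: (1-0.839)·(-1.41,-4.03) + 0.839·(-3.19,-4.49) = (-2.9034,-4.4159)
  v5: (1-0.839)·(3.69,-1.02) + 0.839·(2.34,-0.42) = (2.5574,-0.5166)
Shoelace sum Σ(x_i·y_{i+1} − x_{i+1}·y_i):
  i=1: 4.8822·5.8965 − -0.8139·2.4394 = +30.7734 (running +30.7734)
  i=2: -0.8139·6.0561 − -2.5302·5.8965 = +9.9901 (running +40.7635)
  i=3: -2.5302·-4.4159 − -2.9034·6.0561 = +28.7567 (running +69.5202)
  i=4: -2.9034·-0.5166 − 2.5574·-4.4159 = +12.7930 (running +82.3132)
  i=5: 2.5574·2.4394 − 4.8822·-0.5166 = +8.7606 (running +91.0738)
Area = |Σ|/2 = |91.0738|/2 = 45.5369

Area at t=0.839: 45.5369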